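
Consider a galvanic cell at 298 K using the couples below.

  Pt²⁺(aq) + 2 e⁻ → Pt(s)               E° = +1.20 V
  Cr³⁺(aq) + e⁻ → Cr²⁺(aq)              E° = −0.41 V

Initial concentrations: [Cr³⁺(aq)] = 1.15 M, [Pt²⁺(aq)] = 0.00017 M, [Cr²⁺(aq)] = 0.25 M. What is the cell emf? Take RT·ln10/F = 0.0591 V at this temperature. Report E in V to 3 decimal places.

Since E°(Pt²⁺/Pt) > E°(Cr³⁺/Cr²⁺), Pt²⁺/Pt serves as the cathode.
E°cell = E°cat − E°an = +1.20 − (−0.41) = +1.61 V; n = 2.
For the overall reaction Pt²⁺(aq) + 2 Cr²⁺(aq) → Pt(s) + 2 Cr³⁺(aq), Q = [Cr³⁺(aq)]^2 / ([Pt²⁺(aq)]·[Cr²⁺(aq)]^2) = 1.24×10^5, giving log Q = 5.095.
Applying E = E° − (RT ln10/nF)·log Q gives +1.61 − (0.0591/2)(5.095) = +1.459 V.

+1.459 V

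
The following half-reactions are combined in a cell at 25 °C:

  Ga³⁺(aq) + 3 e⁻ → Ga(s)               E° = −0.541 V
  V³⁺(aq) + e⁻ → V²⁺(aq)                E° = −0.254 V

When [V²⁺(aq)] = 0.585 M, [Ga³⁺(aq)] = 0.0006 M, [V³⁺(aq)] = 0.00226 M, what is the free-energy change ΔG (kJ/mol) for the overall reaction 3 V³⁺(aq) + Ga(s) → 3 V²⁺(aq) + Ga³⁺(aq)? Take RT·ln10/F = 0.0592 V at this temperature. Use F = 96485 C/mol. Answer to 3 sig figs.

With V³⁺/V²⁺ reduced at the cathode, E°cell = −0.254 − (−0.541) = +0.287 V and n = 3.
Here Q = ([V²⁺(aq)]^3·[Ga³⁺(aq)]) / [V³⁺(aq)]^3 = 1.04×10^4 (log Q = 4.017), giving E = +0.287 − (0.0592/3)·(4.017) = +0.2077 V.
Finally ΔG = −nFE = −(3)(96485 C/mol)(+0.2077 V) = −60.1 kJ/mol.

−60.1 kJ/mol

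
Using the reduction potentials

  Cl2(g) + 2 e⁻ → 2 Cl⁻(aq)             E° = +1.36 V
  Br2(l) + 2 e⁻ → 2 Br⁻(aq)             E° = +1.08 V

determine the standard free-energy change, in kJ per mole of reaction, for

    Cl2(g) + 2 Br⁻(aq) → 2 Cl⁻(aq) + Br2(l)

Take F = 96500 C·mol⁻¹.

In the reaction as written Cl2(g) is reduced, so the Cl₂/Cl⁻ couple is the cathode and Br₂/Br⁻ is the anode.
E°cell = +1.36 − (+1.08) = +0.28 V; balancing electrons gives n = 2.
ΔG° = −nFE°cell = −(2)(96500)(+0.28) J/mol = −54.0 kJ/mol.

−54.0 kJ/mol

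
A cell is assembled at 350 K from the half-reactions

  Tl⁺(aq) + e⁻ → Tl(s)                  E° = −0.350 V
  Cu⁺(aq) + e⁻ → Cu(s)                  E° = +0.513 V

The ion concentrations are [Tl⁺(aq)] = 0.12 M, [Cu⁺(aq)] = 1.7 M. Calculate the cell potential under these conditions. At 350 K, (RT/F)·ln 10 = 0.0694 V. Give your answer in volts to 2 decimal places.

+0.94 V

The Cu⁺/Cu couple has the more positive E°, so it is the cathode; Tl⁺/Tl is the anode.
The standard potential is +0.513 − (−0.350) = +0.863 V and the balanced reaction transfers n = 1 electron.
The balanced reaction is Cu⁺(aq) + Tl(s) → Cu(s) + Tl⁺(aq), so Q = [Tl⁺(aq)] / [Cu⁺(aq)] = 0.0706 and log Q = −1.151.
By the Nernst equation, E = +0.863 − (0.0694/1)·(−1.151) = +0.94 V.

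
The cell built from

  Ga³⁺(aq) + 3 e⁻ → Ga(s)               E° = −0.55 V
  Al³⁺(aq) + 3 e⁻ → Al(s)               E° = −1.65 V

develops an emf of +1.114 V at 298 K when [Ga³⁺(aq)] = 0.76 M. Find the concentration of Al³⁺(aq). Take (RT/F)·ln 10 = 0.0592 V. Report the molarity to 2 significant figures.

0.15 M

The Ga³⁺/Ga couple has the larger reduction potential, so it is the cathode: E°cell = −0.55 − (−1.65) = +1.10 V and n = 3.
Rearranging E = E° − (0.0592/n)·log Q gives log Q = 3(+1.10 − (+1.114))/0.0592 = −0.709.
For Ga³⁺(aq) + Al(s) → Ga(s) + Al³⁺(aq), the reaction quotient is Q = [Al³⁺(aq)] / [Ga³⁺(aq)].
Solving for the unknown gives log [Al³⁺(aq)] = −0.828, so [Al³⁺(aq)] ≈ 0.15 M.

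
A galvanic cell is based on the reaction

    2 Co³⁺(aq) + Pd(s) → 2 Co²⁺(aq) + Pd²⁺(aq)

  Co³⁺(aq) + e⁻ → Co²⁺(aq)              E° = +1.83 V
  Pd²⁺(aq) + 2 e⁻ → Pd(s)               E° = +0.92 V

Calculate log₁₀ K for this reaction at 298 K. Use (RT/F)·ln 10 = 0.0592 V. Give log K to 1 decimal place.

log K = 30.7

The Co³⁺/Co²⁺ couple is reduced (cathode); E°cell = +1.83 − (+0.92) = +0.91 V with n = 2.
At equilibrium E = 0, so log K = nE°cell / 0.0592 = (2)(+0.91) / 0.0592 = 30.7.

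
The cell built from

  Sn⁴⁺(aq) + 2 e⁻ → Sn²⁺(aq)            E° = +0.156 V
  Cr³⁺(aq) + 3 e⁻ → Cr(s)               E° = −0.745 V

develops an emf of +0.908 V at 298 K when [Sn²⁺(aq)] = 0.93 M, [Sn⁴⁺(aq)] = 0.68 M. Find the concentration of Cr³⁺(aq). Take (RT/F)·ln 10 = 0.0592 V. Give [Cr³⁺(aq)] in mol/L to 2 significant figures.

0.28 M

With Sn⁴⁺/Sn²⁺ at the cathode and Cr³⁺/Cr at the anode, E°cell = +0.156 − (−0.745) = +0.901 V (n = 6).
From the Nernst equation, log Q = n(E° − E)/0.0592 = 6·(+0.901 − (+0.908))/0.0592 = −0.709.
For 3 Sn⁴⁺(aq) + 2 Cr(s) → 3 Sn²⁺(aq) + 2 Cr³⁺(aq), the reaction quotient is Q = ([Sn²⁺(aq)]^3·[Cr³⁺(aq)]^2) / [Sn⁴⁺(aq)]^3.
Solving for the unknown gives log [Cr³⁺(aq)] = −0.558, so [Cr³⁺(aq)] ≈ 0.28 M.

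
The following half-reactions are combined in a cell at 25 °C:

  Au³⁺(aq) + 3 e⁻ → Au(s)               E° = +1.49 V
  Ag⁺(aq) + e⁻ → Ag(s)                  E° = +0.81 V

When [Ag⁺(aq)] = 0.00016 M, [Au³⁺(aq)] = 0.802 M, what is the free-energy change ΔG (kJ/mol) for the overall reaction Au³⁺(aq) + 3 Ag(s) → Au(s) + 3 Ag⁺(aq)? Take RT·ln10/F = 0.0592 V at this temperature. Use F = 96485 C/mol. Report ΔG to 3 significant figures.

With Au³⁺/Au reduced at the cathode, E°cell = +1.49 − (+0.81) = +0.68 V and n = 3.
The reaction quotient is [Ag⁺(aq)]^3 / [Au³⁺(aq)] = 5.11×10^−12; by Nernst, E = +0.68 − (0.0592/3)(−11.292) = +0.9028 V.
Then ΔG = −nFE = −3 × 96485 × +0.9028 J/mol = −261 kJ/mol.

−261 kJ/mol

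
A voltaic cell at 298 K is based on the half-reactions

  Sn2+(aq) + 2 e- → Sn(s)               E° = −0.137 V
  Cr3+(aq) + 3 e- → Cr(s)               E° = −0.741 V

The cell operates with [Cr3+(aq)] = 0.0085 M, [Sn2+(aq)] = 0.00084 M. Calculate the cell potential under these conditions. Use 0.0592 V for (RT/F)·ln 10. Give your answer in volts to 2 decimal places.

The Sn²⁺/Sn couple has the more positive E°, so it is the cathode; Cr³⁺/Cr is the anode.
E°cell = −0.137 − (−0.741) = +0.604 V, with n = 6 electrons transferred.
The balanced reaction is 3 Sn2+(aq) + 2 Cr(s) → 3 Sn(s) + 2 Cr3+(aq), so Q = [Cr3+(aq)]^2 / [Sn2+(aq)]^3 = 1.22×10^5 and log Q = 5.086.
By the Nernst equation, E = +0.604 − (0.0592/6)·(5.086) = +0.55 V.

+0.55 V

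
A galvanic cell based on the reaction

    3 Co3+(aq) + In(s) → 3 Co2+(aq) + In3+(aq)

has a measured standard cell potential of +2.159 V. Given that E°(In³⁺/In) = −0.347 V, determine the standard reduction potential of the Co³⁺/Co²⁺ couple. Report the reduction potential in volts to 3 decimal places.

+1.812 V

In the reaction as written the Co³⁺/Co²⁺ couple is reduced (cathode) and In³⁺/In is oxidized (anode), so E°cell = E°(Co³⁺/Co²⁺) − E°(In³⁺/In).
E°(Co³⁺/Co²⁺) = E°cell + E°(anode) = +2.159 + (−0.347) = +1.812 V.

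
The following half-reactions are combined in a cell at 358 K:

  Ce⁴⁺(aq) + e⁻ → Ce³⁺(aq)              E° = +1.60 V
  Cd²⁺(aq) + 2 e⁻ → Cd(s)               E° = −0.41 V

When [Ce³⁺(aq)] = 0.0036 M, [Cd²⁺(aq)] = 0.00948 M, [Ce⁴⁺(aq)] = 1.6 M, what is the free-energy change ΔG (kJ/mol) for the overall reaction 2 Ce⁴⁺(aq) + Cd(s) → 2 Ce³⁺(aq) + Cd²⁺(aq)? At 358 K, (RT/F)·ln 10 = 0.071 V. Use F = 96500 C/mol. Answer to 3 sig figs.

−438 kJ/mol

E°cell = +1.60 − (−0.41) = +2.01 V; the balanced reaction transfers n = 2 electrons.
Q = ([Ce³⁺(aq)]^2·[Cd²⁺(aq)]) / [Ce⁴⁺(aq)]^2 = 4.8×10^−8, so log Q = −7.319 and E = +2.01 − (0.071/2)(−7.319) = +2.2698 V.
Then ΔG = −nFE = −2 × 96500 × +2.2698 J/mol = −438 kJ/mol.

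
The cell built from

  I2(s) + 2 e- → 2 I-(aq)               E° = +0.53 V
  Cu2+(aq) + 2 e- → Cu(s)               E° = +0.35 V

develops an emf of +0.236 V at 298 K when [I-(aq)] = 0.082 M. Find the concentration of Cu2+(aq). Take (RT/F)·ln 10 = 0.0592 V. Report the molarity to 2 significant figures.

The I₂/I⁻ couple has the larger reduction potential, so it is the cathode: E°cell = +0.53 − (+0.35) = +0.18 V and n = 2.
Rearranging E = E° − (0.0592/n)·log Q gives log Q = 2(+0.18 − (+0.236))/0.0592 = −1.892.
For I2(s) + Cu(s) → 2 I-(aq) + Cu2+(aq), the reaction quotient is Q = [I-(aq)]^2·[Cu2+(aq)].
Substituting the known concentrations and solving, log [Cu2+(aq)] = 0.280 and [Cu2+(aq)] = 1.9 M.

1.9 M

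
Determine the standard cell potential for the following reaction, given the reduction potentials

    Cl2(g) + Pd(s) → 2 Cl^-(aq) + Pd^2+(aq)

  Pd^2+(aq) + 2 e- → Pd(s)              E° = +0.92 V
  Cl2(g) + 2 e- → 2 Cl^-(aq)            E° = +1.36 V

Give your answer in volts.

Cl2(g) gains electrons, so the Cl₂/Cl⁻ couple is the cathode; the Pd²⁺/Pd couple is the anode.
E°cell = E°(cathode) − E°(anode) = +1.36 − (+0.92) = +0.44 V.

+0.44 V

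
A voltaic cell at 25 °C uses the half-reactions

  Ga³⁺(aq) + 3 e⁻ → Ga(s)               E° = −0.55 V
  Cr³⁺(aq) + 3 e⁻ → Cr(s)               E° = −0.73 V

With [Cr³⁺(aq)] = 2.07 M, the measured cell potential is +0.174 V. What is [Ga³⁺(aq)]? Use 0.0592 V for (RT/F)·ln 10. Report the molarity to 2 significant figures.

1.0 M

Ga³⁺/Ga is the cathode (higher E°); E°cell = −0.55 − (−0.73) = +0.18 V with n = 3.
From the Nernst equation, log Q = n(E° − E)/0.0592 = 3·(+0.18 − (+0.174))/0.0592 = 0.304.
For Ga³⁺(aq) + Cr(s) → Ga(s) + Cr³⁺(aq), the reaction quotient is Q = [Cr³⁺(aq)] / [Ga³⁺(aq)].
Substituting the known concentrations and solving, log [Ga³⁺(aq)] = 0.012 and [Ga³⁺(aq)] = 1.0 M.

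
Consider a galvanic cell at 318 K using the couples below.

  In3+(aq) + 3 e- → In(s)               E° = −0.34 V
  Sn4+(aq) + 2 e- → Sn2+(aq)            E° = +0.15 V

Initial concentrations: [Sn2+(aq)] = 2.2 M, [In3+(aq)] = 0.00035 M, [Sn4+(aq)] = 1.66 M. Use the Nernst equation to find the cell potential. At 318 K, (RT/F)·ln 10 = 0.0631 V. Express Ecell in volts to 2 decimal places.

The Sn⁴⁺/Sn²⁺ couple has the more positive E°, so it is the cathode; In³⁺/In is the anode.
E°cell = +0.15 − (−0.34) = +0.49 V, with n = 6 electrons transferred.
For the overall reaction 3 Sn4+(aq) + 2 In(s) → 3 Sn2+(aq) + 2 In3+(aq), Q = ([Sn2+(aq)]^3·[In3+(aq)]^2) / [Sn4+(aq)]^3 = 2.85×10^−7, giving log Q = −6.545.
By the Nernst equation, E = +0.49 − (0.0631/6)·(−6.545) = +0.56 V.

+0.56 V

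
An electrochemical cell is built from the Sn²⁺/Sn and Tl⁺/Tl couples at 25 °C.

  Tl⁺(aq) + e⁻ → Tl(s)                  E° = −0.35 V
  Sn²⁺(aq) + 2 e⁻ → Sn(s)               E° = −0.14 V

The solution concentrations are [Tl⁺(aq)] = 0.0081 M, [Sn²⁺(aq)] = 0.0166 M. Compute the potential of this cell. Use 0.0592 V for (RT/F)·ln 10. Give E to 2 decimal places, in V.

+0.28 V

Since E°(Sn²⁺/Sn) > E°(Tl⁺/Tl), Sn²⁺/Sn serves as the cathode.
E°cell = E°cat − E°an = −0.14 − (−0.35) = +0.21 V; n = 2.
The balanced reaction is Sn²⁺(aq) + 2 Tl(s) → Sn(s) + 2 Tl⁺(aq), so Q = [Tl⁺(aq)]^2 / [Sn²⁺(aq)] = 0.00395 and log Q = −2.403.
E = E° − (0.0592/n)·log Q = +0.21 − (0.0592/2)(−2.403) = +0.28 V.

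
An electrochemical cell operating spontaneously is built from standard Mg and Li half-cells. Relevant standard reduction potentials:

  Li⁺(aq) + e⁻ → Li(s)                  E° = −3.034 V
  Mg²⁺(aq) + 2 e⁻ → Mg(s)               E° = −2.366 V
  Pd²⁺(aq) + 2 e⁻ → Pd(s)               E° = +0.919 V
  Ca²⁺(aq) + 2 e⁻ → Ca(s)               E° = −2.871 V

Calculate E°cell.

+0.668 V

Of the two couples in this cell, the one with the more positive reduction potential is reduced at the cathode: here that is Mg²⁺/Mg (−2.366 V); Li⁺/Li (−3.034 V) is the anode.
E°cell = E°(cathode) − E°(anode) = −2.366 − (−3.034) = +0.668 V.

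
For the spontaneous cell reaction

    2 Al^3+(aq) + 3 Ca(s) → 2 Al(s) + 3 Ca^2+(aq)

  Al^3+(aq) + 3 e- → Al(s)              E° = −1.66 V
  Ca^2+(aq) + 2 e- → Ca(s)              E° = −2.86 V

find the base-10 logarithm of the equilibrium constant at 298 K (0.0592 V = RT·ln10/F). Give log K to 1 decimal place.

The Al³⁺/Al couple is reduced (cathode); E°cell = −1.66 − (−2.86) = +1.20 V with n = 6.
At equilibrium E = 0, so log K = nE°cell / 0.0592 = (6)(+1.20) / 0.0592 = 121.6.

log K = 121.6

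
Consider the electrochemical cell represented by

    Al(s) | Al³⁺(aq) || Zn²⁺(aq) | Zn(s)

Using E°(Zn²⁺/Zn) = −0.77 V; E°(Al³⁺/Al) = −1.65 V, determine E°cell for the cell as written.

By convention the left-hand electrode in cell notation is the anode (oxidation) and the right-hand electrode is the cathode (reduction).
E°cell = E°(right) − E°(left) = −0.77 − (−1.65) = +0.88 V.

+0.88 V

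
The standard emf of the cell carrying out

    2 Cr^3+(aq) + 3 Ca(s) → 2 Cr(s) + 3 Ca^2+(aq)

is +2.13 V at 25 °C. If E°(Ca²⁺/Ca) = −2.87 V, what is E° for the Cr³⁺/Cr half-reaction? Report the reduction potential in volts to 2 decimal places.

−0.74 V

In the reaction as written the Cr³⁺/Cr couple is reduced (cathode) and Ca²⁺/Ca is oxidized (anode), so E°cell = E°(Cr³⁺/Cr) − E°(Ca²⁺/Ca).
E°(Cr³⁺/Cr) = E°cell + E°(anode) = +2.13 + (−2.87) = −0.74 V.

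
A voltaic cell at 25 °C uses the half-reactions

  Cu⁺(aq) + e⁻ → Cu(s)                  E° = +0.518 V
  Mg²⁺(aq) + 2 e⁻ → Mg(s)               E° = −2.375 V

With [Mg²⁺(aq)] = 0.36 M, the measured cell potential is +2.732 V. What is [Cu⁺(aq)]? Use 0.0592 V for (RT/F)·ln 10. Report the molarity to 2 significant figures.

The Cu⁺/Cu couple has the larger reduction potential, so it is the cathode: E°cell = +0.518 − (−2.375) = +2.893 V and n = 2.
Since E = E° − (0.0592/n)·log Q, log Q = n(E° − E)/0.0592 = 5.439.
The balanced reaction is 2 Cu⁺(aq) + Mg(s) → 2 Cu(s) + Mg²⁺(aq), so Q = [Mg²⁺(aq)] / [Cu⁺(aq)]^2.
Isolating [Cu⁺(aq)] in Q = 10^{5.439} yields log [Cu⁺(aq)] = −2.941, i.e. 0.0011 M.

0.0011 M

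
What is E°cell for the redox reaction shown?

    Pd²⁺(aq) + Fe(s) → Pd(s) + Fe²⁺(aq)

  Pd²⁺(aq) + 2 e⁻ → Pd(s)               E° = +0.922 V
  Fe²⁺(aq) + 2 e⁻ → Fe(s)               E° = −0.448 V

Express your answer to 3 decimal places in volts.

In the reaction as written, Pd²⁺(aq) is reduced (cathode) and Fe²⁺(aq) is produced by oxidation at the anode.
E°cell = E°(cathode) − E°(anode) = +0.922 − (−0.448) = +1.370 V.
The positive value indicates the reaction is spontaneous as written.

+1.370 V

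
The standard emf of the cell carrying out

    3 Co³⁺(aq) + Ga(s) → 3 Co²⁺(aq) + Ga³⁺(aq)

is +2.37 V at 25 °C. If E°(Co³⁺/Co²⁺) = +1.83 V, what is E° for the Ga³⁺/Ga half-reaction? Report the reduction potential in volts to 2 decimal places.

In the reaction as written the Co³⁺/Co²⁺ couple is reduced (cathode) and Ga³⁺/Ga is oxidized (anode), so E°cell = E°(Co³⁺/Co²⁺) − E°(Ga³⁺/Ga).
E°(Ga³⁺/Ga) = E°(cathode) − E°cell = +1.83 − (+2.37) = −0.54 V.

−0.54 V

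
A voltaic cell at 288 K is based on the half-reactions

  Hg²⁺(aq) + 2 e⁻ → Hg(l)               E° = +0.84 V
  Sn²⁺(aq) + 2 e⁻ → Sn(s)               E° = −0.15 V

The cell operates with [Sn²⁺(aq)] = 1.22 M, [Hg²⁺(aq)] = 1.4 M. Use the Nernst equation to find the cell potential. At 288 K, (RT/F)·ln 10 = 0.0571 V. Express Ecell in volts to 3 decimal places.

Since E°(Hg²⁺/Hg) > E°(Sn²⁺/Sn), Hg²⁺/Hg serves as the cathode.
E°cell = E°cat − E°an = +0.84 − (−0.15) = +0.99 V; n = 2.
The balanced reaction is Hg²⁺(aq) + Sn(s) → Hg(l) + Sn²⁺(aq), so Q = [Sn²⁺(aq)] / [Hg²⁺(aq)] = 0.871 and log Q = −0.060.
Applying E = E° − (RT ln10/nF)·log Q gives +0.99 − (0.0571/2)(−0.060) = +0.992 V.

+0.992 V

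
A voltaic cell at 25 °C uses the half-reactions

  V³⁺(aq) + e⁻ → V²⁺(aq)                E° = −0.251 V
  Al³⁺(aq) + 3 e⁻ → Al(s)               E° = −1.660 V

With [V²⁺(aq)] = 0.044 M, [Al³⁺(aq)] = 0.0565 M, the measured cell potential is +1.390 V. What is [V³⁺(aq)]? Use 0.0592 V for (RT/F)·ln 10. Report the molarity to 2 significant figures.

0.0081 M

V³⁺/V²⁺ is the cathode (higher E°); E°cell = −0.251 − (−1.660) = +1.409 V with n = 3.
Rearranging E = E° − (0.0592/n)·log Q gives log Q = 3(+1.409 − (+1.390))/0.0592 = 0.963.
Balancing electrons gives 3 V³⁺(aq) + Al(s) → 3 V²⁺(aq) + Al³⁺(aq); thus Q = ([V²⁺(aq)]^3·[Al³⁺(aq)]) / [V³⁺(aq)]^3.
Solving for the unknown gives log [V³⁺(aq)] = −2.094, so [V³⁺(aq)] ≈ 0.0081 M.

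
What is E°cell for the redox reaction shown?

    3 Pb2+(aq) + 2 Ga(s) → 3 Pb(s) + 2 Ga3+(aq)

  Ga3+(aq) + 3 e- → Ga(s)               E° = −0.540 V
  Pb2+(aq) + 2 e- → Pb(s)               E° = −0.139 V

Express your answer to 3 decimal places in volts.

Pb2+(aq) gains electrons, so the Pb²⁺/Pb couple is the cathode; the Ga³⁺/Ga couple is the anode.
E°cell = E°(cathode) − E°(anode) = −0.139 − (−0.540) = +0.401 V.

+0.401 V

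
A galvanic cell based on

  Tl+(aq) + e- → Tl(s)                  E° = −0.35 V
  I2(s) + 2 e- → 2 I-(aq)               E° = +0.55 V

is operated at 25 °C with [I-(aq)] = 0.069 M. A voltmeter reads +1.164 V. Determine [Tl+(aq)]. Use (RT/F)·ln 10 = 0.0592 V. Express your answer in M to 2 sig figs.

The I₂/I⁻ couple has the larger reduction potential, so it is the cathode: E°cell = +0.55 − (−0.35) = +0.90 V and n = 2.
Rearranging E = E° − (0.0592/n)·log Q gives log Q = 2(+0.90 − (+1.164))/0.0592 = −8.919.
The balanced reaction is I2(s) + 2 Tl(s) → 2 I-(aq) + 2 Tl+(aq), so Q = [I-(aq)]^2·[Tl+(aq)]^2.
Solving for the unknown gives log [Tl+(aq)] = −3.298, so [Tl+(aq)] ≈ 0.00050 M.

0.00050 M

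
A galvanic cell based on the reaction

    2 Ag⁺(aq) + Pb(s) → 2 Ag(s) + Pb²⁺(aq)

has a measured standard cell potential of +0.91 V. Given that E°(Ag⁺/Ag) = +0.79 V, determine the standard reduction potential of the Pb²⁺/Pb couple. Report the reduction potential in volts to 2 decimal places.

In the reaction as written the Ag⁺/Ag couple is reduced (cathode) and Pb²⁺/Pb is oxidized (anode), so E°cell = E°(Ag⁺/Ag) − E°(Pb²⁺/Pb).
E°(Pb²⁺/Pb) = E°(cathode) − E°cell = +0.79 − (+0.91) = −0.12 V.

−0.12 V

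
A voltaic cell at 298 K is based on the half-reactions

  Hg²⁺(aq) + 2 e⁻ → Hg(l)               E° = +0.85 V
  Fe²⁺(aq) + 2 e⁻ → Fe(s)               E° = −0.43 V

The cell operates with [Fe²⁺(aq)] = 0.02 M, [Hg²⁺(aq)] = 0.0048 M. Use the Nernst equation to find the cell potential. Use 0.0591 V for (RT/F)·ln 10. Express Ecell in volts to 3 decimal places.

Since E°(Hg²⁺/Hg) > E°(Fe²⁺/Fe), Hg²⁺/Hg serves as the cathode.
The standard potential is +0.85 − (−0.43) = +1.28 V and the balanced reaction transfers n = 2 electrons.
Balancing gives Hg²⁺(aq) + Fe(s) → Hg(l) + Fe²⁺(aq); hence Q = [Fe²⁺(aq)] / [Hg²⁺(aq)] = 4.17 (log Q = 0.620).
By the Nernst equation, E = +1.28 − (0.0591/2)·(0.620) = +1.262 V.

+1.262 V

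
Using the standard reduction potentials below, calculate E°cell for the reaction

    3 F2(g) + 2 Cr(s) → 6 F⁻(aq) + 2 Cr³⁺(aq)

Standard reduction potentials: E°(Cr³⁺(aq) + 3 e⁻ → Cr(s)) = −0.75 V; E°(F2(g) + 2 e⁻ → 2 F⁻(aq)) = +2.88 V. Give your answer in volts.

In the reaction as written, F2(g) is reduced (cathode) and Cr³⁺(aq) is produced by oxidation at the anode.
E°cell = E°(cathode) − E°(anode) = +2.88 − (−0.75) = +3.63 V.

+3.63 V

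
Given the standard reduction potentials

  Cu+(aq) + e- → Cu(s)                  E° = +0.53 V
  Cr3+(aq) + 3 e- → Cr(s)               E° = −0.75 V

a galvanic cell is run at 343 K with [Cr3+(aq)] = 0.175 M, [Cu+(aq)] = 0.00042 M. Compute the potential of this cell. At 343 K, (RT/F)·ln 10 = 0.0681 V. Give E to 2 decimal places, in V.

+1.07 V

Cu⁺/Cu is reduced (cathode, E° = +0.53 V) and Cr³⁺/Cr is oxidized (anode).
E°cell = E°cat − E°an = +0.53 − (−0.75) = +1.28 V; n = 3.
For the overall reaction 3 Cu+(aq) + Cr(s) → 3 Cu(s) + Cr3+(aq), Q = [Cr3+(aq)] / [Cu+(aq)]^3 = 2.36×10^9, giving log Q = 9.373.
Applying E = E° − (RT ln10/nF)·log Q gives +1.28 − (0.0681/3)(9.373) = +1.07 V.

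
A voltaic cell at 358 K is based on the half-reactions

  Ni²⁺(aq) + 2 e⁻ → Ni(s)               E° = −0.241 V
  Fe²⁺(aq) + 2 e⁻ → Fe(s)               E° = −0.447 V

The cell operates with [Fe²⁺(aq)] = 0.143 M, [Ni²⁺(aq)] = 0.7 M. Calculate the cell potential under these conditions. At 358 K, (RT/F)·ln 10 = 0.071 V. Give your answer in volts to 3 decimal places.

Since E°(Ni²⁺/Ni) > E°(Fe²⁺/Fe), Ni²⁺/Ni serves as the cathode.
E°cell = −0.241 − (−0.447) = +0.206 V, with n = 2 electrons transferred.
For the overall reaction Ni²⁺(aq) + Fe(s) → Ni(s) + Fe²⁺(aq), Q = [Fe²⁺(aq)] / [Ni²⁺(aq)] = 0.204, giving log Q = −0.690.
E = E° − (0.071/n)·log Q = +0.206 − (0.071/2)(−0.690) = +0.230 V.

+0.230 V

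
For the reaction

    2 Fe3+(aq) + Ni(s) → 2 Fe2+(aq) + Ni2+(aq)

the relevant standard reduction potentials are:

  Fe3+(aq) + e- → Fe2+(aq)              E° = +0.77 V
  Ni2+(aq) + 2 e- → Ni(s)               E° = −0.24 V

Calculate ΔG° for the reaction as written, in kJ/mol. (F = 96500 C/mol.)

−195 kJ/mol

In the reaction as written Fe3+(aq) is reduced, so the Fe³⁺/Fe²⁺ couple is the cathode and Ni²⁺/Ni is the anode.
E°cell = +0.77 − (−0.24) = +1.01 V; balancing electrons gives n = 2.
ΔG° = −nFE°cell = −(2)(96500)(+1.01) J/mol = −195 kJ/mol.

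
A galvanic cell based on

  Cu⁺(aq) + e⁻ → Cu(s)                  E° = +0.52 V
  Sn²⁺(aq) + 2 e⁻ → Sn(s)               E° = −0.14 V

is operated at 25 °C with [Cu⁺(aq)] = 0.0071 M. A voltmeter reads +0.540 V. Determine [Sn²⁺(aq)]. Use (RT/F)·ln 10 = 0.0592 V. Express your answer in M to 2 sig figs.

With Cu⁺/Cu at the cathode and Sn²⁺/Sn at the anode, E°cell = +0.52 − (−0.14) = +0.66 V (n = 2).
From the Nernst equation, log Q = n(E° − E)/0.0592 = 2·(+0.66 − (+0.540))/0.0592 = 4.054.
Balancing electrons gives 2 Cu⁺(aq) + Sn(s) → 2 Cu(s) + Sn²⁺(aq); thus Q = [Sn²⁺(aq)] / [Cu⁺(aq)]^2.
Solving for the unknown gives log [Sn²⁺(aq)] = −0.243, so [Sn²⁺(aq)] ≈ 0.57 M.

0.57 M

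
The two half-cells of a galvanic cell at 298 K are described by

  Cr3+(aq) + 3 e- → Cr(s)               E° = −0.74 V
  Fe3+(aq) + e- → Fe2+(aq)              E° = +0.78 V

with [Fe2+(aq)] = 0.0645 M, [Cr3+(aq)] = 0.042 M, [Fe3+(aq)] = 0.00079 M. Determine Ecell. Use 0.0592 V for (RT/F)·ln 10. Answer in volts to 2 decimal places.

+1.43 V

The Fe³⁺/Fe²⁺ couple has the more positive E°, so it is the cathode; Cr³⁺/Cr is the anode.
E°cell = +0.78 − (−0.74) = +1.52 V, with n = 3 electrons transferred.
For the overall reaction 3 Fe3+(aq) + Cr(s) → 3 Fe2+(aq) + Cr3+(aq), Q = ([Fe2+(aq)]^3·[Cr3+(aq)]) / [Fe3+(aq)]^3 = 2.29×10^4, giving log Q = 4.359.
Applying E = E° − (RT ln10/nF)·log Q gives +1.52 − (0.0592/3)(4.359) = +1.43 V.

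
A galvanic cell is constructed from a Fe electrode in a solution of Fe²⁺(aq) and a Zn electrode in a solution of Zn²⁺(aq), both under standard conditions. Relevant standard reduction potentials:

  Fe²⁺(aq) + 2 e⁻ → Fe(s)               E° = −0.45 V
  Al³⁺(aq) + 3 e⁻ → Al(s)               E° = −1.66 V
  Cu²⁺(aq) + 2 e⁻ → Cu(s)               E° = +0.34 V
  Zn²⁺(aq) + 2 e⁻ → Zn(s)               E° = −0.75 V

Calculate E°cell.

The Fe²⁺/Fe couple has the higher E°, so Fe ion is reduced (cathode) and Zn is oxidized (anode).
E°cell = E°(cathode) − E°(anode) = −0.45 − (−0.75) = +0.30 V.

+0.30 V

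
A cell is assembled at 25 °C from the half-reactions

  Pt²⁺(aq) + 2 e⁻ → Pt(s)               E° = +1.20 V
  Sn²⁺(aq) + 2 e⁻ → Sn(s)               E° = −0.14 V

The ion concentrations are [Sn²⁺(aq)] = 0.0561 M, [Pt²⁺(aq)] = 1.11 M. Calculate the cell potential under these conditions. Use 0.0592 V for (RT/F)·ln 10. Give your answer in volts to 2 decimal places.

Since E°(Pt²⁺/Pt) > E°(Sn²⁺/Sn), Pt²⁺/Pt serves as the cathode.
E°cell = +1.20 − (−0.14) = +1.34 V, with n = 2 electrons transferred.
Balancing gives Pt²⁺(aq) + Sn(s) → Pt(s) + Sn²⁺(aq); hence Q = [Sn²⁺(aq)] / [Pt²⁺(aq)] = 0.0505 (log Q = −1.296).
By the Nernst equation, E = +1.34 − (0.0592/2)·(−1.296) = +1.38 V.

+1.38 V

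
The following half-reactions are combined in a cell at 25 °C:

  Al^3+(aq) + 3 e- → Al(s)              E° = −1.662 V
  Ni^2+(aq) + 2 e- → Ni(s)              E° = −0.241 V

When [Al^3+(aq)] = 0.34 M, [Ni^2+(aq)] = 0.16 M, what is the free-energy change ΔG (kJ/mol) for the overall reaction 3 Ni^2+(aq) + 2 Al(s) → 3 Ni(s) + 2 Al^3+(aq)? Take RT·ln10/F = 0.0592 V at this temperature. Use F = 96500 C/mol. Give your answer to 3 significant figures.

E°cell = −0.241 − (−1.662) = +1.421 V; the balanced reaction transfers n = 6 electrons.
Q = [Al^3+(aq)]^2 / [Ni^2+(aq)]^3 = 28.2, so log Q = 1.451 and E = +1.421 − (0.0592/6)(1.451) = +1.4067 V.
ΔG = −nFE = −(6)(96500)(+1.4067) J/mol = −814 kJ/mol.

−814 kJ/mol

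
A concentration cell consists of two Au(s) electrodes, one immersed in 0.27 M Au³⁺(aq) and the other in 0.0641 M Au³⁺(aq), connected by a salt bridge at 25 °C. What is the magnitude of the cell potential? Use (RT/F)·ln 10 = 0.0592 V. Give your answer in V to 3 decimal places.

For a concentration cell E°cell = 0, since both electrodes use the same couple.
The compartment with the higher Au³⁺(aq) concentration (0.27 M) acts as the cathode; ions are reduced there and produced at the dilute (0.0641 M) anode.
With n = 3, Ecell = −(0.0592/3)·log([dilute]/[conc]) = −(0.0592/3)·log(0.0641/0.27) = +0.012 V.

0.012 V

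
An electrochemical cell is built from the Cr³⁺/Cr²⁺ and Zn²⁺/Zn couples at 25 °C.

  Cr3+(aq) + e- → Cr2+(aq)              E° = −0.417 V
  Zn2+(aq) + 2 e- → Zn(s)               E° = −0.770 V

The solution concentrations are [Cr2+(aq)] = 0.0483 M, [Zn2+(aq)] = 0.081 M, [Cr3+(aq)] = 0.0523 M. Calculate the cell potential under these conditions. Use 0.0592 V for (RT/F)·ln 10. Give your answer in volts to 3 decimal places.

+0.387 V

Cr³⁺/Cr²⁺ is reduced (cathode, E° = −0.417 V) and Zn²⁺/Zn is oxidized (anode).
E°cell = E°cat − E°an = −0.417 − (−0.770) = +0.353 V; n = 2.
The balanced reaction is 2 Cr3+(aq) + Zn(s) → 2 Cr2+(aq) + Zn2+(aq), so Q = ([Cr2+(aq)]^2·[Zn2+(aq)]) / [Cr3+(aq)]^2 = 0.0691 and log Q = −1.161.
E = E° − (0.0592/n)·log Q = +0.353 − (0.0592/2)(−1.161) = +0.387 V.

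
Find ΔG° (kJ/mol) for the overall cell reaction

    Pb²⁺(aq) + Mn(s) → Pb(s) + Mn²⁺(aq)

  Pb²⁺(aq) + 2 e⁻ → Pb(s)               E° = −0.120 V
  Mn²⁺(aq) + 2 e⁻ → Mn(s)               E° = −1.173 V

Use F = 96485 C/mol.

In the reaction as written Pb²⁺(aq) is reduced, so the Pb²⁺/Pb couple is the cathode and Mn²⁺/Mn is the anode.
E°cell = −0.120 − (−1.173) = +1.053 V; balancing electrons gives n = 2.
ΔG° = −nFE°cell = −(2)(96485)(+1.053) J/mol = −203 kJ/mol.

−203 kJ/mol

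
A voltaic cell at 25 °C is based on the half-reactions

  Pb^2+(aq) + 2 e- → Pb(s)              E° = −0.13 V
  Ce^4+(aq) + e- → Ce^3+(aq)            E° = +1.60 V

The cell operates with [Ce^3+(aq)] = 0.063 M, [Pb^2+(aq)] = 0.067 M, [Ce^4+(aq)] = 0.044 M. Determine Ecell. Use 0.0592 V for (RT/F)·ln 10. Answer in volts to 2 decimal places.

+1.76 V

Since E°(Ce⁴⁺/Ce³⁺) > E°(Pb²⁺/Pb), Ce⁴⁺/Ce³⁺ serves as the cathode.
E°cell = +1.60 − (−0.13) = +1.73 V, with n = 2 electrons transferred.
Balancing gives 2 Ce^4+(aq) + Pb(s) → 2 Ce^3+(aq) + Pb^2+(aq); hence Q = ([Ce^3+(aq)]^2·[Pb^2+(aq)]) / [Ce^4+(aq)]^2 = 0.137 (log Q = −0.862).
Applying E = E° − (RT ln10/nF)·log Q gives +1.73 − (0.0592/2)(−0.862) = +1.76 V.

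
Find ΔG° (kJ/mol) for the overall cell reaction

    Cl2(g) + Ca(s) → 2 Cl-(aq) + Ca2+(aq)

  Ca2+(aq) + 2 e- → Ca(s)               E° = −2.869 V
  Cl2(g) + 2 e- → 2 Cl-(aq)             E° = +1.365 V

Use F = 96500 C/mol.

In the reaction as written Cl2(g) is reduced, so the Cl₂/Cl⁻ couple is the cathode and Ca²⁺/Ca is the anode.
E°cell = +1.365 − (−2.869) = +4.234 V; balancing electrons gives n = 2.
ΔG° = −nFE°cell = −(2)(96500)(+4.234) J/mol = −817 kJ/mol.

−817 kJ/mol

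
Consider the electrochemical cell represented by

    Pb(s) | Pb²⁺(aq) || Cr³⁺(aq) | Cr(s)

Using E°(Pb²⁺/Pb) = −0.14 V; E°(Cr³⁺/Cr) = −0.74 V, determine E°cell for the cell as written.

−0.60 V

By convention the left-hand electrode in cell notation is the anode (oxidation) and the right-hand electrode is the cathode (reduction).
E°cell = E°(right) − E°(left) = −0.74 − (−0.14) = −0.60 V.
The negative sign shows that, as written, the cell would require an external voltage to drive the reaction.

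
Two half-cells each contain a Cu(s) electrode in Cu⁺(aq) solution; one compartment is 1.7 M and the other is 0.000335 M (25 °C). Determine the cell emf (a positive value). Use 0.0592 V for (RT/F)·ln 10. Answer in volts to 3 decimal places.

0.219 V

For a concentration cell E°cell = 0, since both electrodes use the same couple.
The compartment with the higher Cu⁺(aq) concentration (1.7 M) acts as the cathode; ions are reduced there and produced at the dilute (0.000335 M) anode.
With n = 1, Ecell = −(0.0592/1)·log([dilute]/[conc]) = −(0.0592/1)·log(0.000335/1.7) = +0.219 V.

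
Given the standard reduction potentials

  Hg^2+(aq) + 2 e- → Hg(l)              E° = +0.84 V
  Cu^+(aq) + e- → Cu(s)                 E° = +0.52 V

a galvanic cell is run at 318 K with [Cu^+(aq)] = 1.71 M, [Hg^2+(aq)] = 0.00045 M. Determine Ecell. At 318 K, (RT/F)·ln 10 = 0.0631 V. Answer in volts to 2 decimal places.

+0.20 V

Since E°(Hg²⁺/Hg) > E°(Cu⁺/Cu), Hg²⁺/Hg serves as the cathode.
E°cell = +0.84 − (+0.52) = +0.32 V, with n = 2 electrons transferred.
Balancing gives Hg^2+(aq) + 2 Cu(s) → Hg(l) + 2 Cu^+(aq); hence Q = [Cu^+(aq)]^2 / [Hg^2+(aq)] = 6.5×10^3 (log Q = 3.813).
E = E° − (0.0631/n)·log Q = +0.32 − (0.0631/2)(3.813) = +0.20 V.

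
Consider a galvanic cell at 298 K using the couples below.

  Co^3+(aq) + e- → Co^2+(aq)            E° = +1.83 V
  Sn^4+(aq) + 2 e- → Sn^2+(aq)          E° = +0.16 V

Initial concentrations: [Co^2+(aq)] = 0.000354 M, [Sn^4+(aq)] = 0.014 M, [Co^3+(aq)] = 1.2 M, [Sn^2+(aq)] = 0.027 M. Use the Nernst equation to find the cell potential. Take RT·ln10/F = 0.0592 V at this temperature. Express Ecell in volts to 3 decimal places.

+1.887 V

The Co³⁺/Co²⁺ couple has the more positive E°, so it is the cathode; Sn⁴⁺/Sn²⁺ is the anode.
The standard potential is +1.83 − (+0.16) = +1.67 V and the balanced reaction transfers n = 2 electrons.
The balanced reaction is 2 Co^3+(aq) + Sn^2+(aq) → 2 Co^2+(aq) + Sn^4+(aq), so Q = ([Co^2+(aq)]^2·[Sn^4+(aq)]) / ([Co^3+(aq)]^2·[Sn^2+(aq)]) = 4.51×10^−8 and log Q = −7.346.
E = E° − (0.0592/n)·log Q = +1.67 − (0.0592/2)(−7.346) = +1.887 V.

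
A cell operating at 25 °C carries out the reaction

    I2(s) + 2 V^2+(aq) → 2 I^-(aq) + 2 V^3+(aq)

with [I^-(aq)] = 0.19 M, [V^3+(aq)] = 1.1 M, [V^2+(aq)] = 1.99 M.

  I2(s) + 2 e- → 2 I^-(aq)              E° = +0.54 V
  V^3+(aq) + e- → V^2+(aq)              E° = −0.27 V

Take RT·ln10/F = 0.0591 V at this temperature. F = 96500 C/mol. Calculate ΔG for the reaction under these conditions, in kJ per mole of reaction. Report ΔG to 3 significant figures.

E°cell = +0.54 − (−0.27) = +0.81 V; the balanced reaction transfers n = 2 electrons.
Here Q = ([I^-(aq)]^2·[V^3+(aq)]^2) / [V^2+(aq)]^2 = 0.011 (log Q = −1.957), giving E = +0.81 − (0.0591/2)·(−1.957) = +0.8678 V.
Finally ΔG = −nFE = −(2)(96500 C/mol)(+0.8678 V) = −167 kJ/mol.

−167 kJ/mol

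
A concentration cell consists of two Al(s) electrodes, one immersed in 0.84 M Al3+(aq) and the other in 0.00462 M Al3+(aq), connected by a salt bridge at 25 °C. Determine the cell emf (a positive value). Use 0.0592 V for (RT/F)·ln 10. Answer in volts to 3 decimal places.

0.045 V

For a concentration cell E°cell = 0, since both electrodes use the same couple.
The compartment with the higher Al3+(aq) concentration (0.84 M) acts as the cathode; ions are reduced there and produced at the dilute (0.00462 M) anode.
With n = 3, Ecell = −(0.0592/3)·log([dilute]/[conc]) = −(0.0592/3)·log(0.00462/0.84) = +0.045 V.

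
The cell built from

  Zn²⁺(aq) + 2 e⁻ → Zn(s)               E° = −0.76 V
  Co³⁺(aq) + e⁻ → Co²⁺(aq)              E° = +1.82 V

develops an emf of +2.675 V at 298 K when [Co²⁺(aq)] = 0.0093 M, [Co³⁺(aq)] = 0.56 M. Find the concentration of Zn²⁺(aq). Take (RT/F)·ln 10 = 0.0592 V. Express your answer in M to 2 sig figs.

The Co³⁺/Co²⁺ couple has the larger reduction potential, so it is the cathode: E°cell = +1.82 − (−0.76) = +2.58 V and n = 2.
Rearranging E = E° − (0.0592/n)·log Q gives log Q = 2(+2.58 − (+2.675))/0.0592 = −3.209.
The balanced reaction is 2 Co³⁺(aq) + Zn(s) → 2 Co²⁺(aq) + Zn²⁺(aq), so Q = ([Co²⁺(aq)]^2·[Zn²⁺(aq)]) / [Co³⁺(aq)]^2.
Isolating [Zn²⁺(aq)] in Q = 10^{−3.209} yields log [Zn²⁺(aq)] = 0.350, i.e. 2.2 M.

2.2 M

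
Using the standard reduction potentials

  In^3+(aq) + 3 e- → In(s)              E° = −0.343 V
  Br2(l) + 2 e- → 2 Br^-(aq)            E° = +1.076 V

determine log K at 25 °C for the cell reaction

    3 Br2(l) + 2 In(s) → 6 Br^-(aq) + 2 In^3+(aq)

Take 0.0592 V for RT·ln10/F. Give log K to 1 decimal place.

log K = 143.8

The Br₂/Br⁻ couple is reduced (cathode); E°cell = +1.076 − (−0.343) = +1.419 V with n = 6.
At equilibrium E = 0, so log K = nE°cell / 0.0592 = (6)(+1.419) / 0.0592 = 143.8.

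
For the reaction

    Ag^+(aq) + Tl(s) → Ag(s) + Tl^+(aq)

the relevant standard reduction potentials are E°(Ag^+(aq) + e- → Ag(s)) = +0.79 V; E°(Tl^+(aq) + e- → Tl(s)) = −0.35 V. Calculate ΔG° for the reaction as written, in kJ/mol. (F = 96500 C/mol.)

−110 kJ/mol

In the reaction as written Ag^+(aq) is reduced, so the Ag⁺/Ag couple is the cathode and Tl⁺/Tl is the anode.
E°cell = +0.79 − (−0.35) = +1.14 V; balancing electrons gives n = 1.
ΔG° = −nFE°cell = −(1)(96500)(+1.14) J/mol = −110 kJ/mol.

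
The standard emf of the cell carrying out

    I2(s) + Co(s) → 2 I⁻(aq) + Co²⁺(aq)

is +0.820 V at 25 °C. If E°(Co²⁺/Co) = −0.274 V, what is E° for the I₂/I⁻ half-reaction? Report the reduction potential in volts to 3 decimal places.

In the reaction as written the I₂/I⁻ couple is reduced (cathode) and Co²⁺/Co is oxidized (anode), so E°cell = E°(I₂/I⁻) − E°(Co²⁺/Co).
E°(I₂/I⁻) = E°cell + E°(anode) = +0.820 + (−0.274) = +0.546 V.

+0.546 V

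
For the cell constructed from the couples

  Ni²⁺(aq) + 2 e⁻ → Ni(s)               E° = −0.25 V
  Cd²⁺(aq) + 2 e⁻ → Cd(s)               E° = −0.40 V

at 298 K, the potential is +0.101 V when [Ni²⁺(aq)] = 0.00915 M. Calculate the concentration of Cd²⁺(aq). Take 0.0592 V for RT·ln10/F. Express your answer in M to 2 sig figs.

With Ni²⁺/Ni at the cathode and Cd²⁺/Cd at the anode, E°cell = −0.25 − (−0.40) = +0.15 V (n = 2).
Rearranging E = E° − (0.0592/n)·log Q gives log Q = 2(+0.15 − (+0.101))/0.0592 = 1.655.
For Ni²⁺(aq) + Cd(s) → Ni(s) + Cd²⁺(aq), the reaction quotient is Q = [Cd²⁺(aq)] / [Ni²⁺(aq)].
Solving for the unknown gives log [Cd²⁺(aq)] = −0.384, so [Cd²⁺(aq)] ≈ 0.41 M.

0.41 M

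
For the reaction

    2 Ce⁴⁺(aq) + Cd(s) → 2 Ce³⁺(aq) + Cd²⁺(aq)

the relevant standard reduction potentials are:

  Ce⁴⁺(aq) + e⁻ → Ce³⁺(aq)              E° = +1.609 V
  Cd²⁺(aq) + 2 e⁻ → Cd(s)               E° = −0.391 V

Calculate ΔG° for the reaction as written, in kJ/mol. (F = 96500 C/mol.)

−386 kJ/mol

In the reaction as written Ce⁴⁺(aq) is reduced, so the Ce⁴⁺/Ce³⁺ couple is the cathode and Cd²⁺/Cd is the anode.
E°cell = +1.609 − (−0.391) = +2.000 V; balancing electrons gives n = 2.
ΔG° = −nFE°cell = −(2)(96500)(+2.000) J/mol = −386 kJ/mol.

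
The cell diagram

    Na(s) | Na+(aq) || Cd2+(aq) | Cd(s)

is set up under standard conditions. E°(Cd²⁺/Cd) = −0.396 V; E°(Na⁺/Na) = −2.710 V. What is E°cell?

+2.314 V

By convention the left-hand electrode in cell notation is the anode (oxidation) and the right-hand electrode is the cathode (reduction).
E°cell = E°(right) − E°(left) = −0.396 − (−2.710) = +2.314 V.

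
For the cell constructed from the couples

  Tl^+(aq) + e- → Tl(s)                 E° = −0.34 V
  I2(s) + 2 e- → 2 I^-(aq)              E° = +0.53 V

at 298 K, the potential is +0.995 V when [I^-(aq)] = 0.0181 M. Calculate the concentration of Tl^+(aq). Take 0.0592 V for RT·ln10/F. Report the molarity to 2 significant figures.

0.43 M

The I₂/I⁻ couple has the larger reduction potential, so it is the cathode: E°cell = +0.53 − (−0.34) = +0.87 V and n = 2.
Since E = E° − (0.0592/n)·log Q, log Q = n(E° − E)/0.0592 = −4.223.
Balancing electrons gives I2(s) + 2 Tl(s) → 2 I^-(aq) + 2 Tl^+(aq); thus Q = [I^-(aq)]^2·[Tl^+(aq)]^2.
Substituting the known concentrations and solving, log [Tl^+(aq)] = −0.369 and [Tl^+(aq)] = 0.43 M.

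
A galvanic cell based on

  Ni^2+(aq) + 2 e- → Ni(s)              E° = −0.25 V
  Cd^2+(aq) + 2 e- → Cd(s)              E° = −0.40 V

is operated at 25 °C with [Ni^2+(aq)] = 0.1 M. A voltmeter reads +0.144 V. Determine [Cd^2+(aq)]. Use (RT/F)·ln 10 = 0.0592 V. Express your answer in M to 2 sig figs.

0.16 M

Ni²⁺/Ni is the cathode (higher E°); E°cell = −0.25 − (−0.40) = +0.15 V with n = 2.
From the Nernst equation, log Q = n(E° − E)/0.0592 = 2·(+0.15 − (+0.144))/0.0592 = 0.203.
For Ni^2+(aq) + Cd(s) → Ni(s) + Cd^2+(aq), the reaction quotient is Q = [Cd^2+(aq)] / [Ni^2+(aq)].
Substituting the known concentrations and solving, log [Cd^2+(aq)] = −0.797 and [Cd^2+(aq)] = 0.16 M.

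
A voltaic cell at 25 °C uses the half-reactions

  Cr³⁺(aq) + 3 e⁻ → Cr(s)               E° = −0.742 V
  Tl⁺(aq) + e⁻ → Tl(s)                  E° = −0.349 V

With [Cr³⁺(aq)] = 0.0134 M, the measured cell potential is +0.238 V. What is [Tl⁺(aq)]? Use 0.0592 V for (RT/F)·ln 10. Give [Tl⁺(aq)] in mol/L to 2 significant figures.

0.00057 M

Tl⁺/Tl is the cathode (higher E°); E°cell = −0.349 − (−0.742) = +0.393 V with n = 3.
Rearranging E = E° − (0.0592/n)·log Q gives log Q = 3(+0.393 − (+0.238))/0.0592 = 7.855.
For 3 Tl⁺(aq) + Cr(s) → 3 Tl(s) + Cr³⁺(aq), the reaction quotient is Q = [Cr³⁺(aq)] / [Tl⁺(aq)]^3.
Isolating [Tl⁺(aq)] in Q = 10^{7.855} yields log [Tl⁺(aq)] = −3.243, i.e. 0.00057 M.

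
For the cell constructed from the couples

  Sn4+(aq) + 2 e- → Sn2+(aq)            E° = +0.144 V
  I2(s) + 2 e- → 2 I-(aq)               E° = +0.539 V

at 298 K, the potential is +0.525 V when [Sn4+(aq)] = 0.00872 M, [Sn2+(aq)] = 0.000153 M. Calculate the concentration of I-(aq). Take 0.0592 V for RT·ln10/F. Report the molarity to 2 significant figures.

The I₂/I⁻ couple has the larger reduction potential, so it is the cathode: E°cell = +0.539 − (+0.144) = +0.395 V and n = 2.
Rearranging E = E° − (0.0592/n)·log Q gives log Q = 2(+0.395 − (+0.525))/0.0592 = −4.392.
Balancing electrons gives I2(s) + Sn2+(aq) → 2 I-(aq) + Sn4+(aq); thus Q = ([I-(aq)]^2·[Sn4+(aq)]) / [Sn2+(aq)].
Isolating [I-(aq)] in Q = 10^{−4.392} yields log [I-(aq)] = −3.074, i.e. 0.00084 M.

0.00084 M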